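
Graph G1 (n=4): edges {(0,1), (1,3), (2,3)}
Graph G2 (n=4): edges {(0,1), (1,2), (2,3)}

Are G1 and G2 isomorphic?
Yes, isomorphic

The graphs are isomorphic.
One valid mapping φ: V(G1) → V(G2): 0→3, 1→2, 2→0, 3→1

Verify φ preserves adjacency — for each edge of G1, its image is an edge of G2:
  (0,1) → (φ(0),φ(1)) = (2,3) ∈ E(G2) ✓
  (1,3) → (φ(1),φ(3)) = (1,2) ∈ E(G2) ✓
  (2,3) → (φ(2),φ(3)) = (0,1) ∈ E(G2) ✓
All 3 edges of G1 map to edges of G2, and |E(G1)| = |E(G2)| = 3, so φ is a bijection on edges as well as vertices. Hence G1 ≅ G2.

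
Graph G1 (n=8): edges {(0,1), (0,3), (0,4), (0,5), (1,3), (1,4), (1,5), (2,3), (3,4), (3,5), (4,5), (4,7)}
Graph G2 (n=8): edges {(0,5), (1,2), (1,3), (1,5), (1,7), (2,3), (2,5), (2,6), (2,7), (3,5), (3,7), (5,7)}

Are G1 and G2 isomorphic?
Yes, isomorphic

The graphs are isomorphic.
One valid mapping φ: V(G1) → V(G2): 0→7, 1→3, 2→0, 3→5, 4→2, 5→1, 6→4, 7→6

Verify φ preserves adjacency — for each edge of G1, its image is an edge of G2:
  (0,1) → (φ(0),φ(1)) = (3,7) ∈ E(G2) ✓
  (0,3) → (φ(0),φ(3)) = (5,7) ∈ E(G2) ✓
  (0,4) → (φ(0),φ(4)) = (2,7) ∈ E(G2) ✓
  (0,5) → (φ(0),φ(5)) = (1,7) ∈ E(G2) ✓
  (1,3) → (φ(1),φ(3)) = (3,5) ∈ E(G2) ✓
  (1,4) → (φ(1),φ(4)) = (2,3) ∈ E(G2) ✓
  (1,5) → (φ(1),φ(5)) = (1,3) ∈ E(G2) ✓
  (2,3) → (φ(2),φ(3)) = (0,5) ∈ E(G2) ✓
  (3,4) → (φ(3),φ(4)) = (2,5) ∈ E(G2) ✓
  (3,5) → (φ(3),φ(5)) = (1,5) ∈ E(G2) ✓
  (4,5) → (φ(4),φ(5)) = (1,2) ∈ E(G2) ✓
  (4,7) → (φ(4),φ(7)) = (2,6) ∈ E(G2) ✓
All 12 edges of G1 map to edges of G2, and |E(G1)| = |E(G2)| = 12, so φ is a bijection on edges as well as vertices. Hence G1 ≅ G2.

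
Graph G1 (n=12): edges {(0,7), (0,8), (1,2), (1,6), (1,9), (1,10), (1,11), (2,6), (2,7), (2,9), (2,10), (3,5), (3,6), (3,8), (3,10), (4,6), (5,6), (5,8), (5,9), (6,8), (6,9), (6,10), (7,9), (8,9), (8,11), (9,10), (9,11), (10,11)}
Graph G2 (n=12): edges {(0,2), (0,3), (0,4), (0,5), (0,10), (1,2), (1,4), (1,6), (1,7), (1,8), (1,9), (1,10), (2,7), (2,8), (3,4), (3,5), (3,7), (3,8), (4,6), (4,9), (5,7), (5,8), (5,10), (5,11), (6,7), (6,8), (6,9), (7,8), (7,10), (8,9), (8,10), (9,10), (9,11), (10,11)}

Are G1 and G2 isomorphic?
No, not isomorphic

The graphs are NOT isomorphic.

Degrees in G1: deg(0)=2, deg(1)=5, deg(2)=5, deg(3)=4, deg(4)=1, deg(5)=4, deg(6)=8, deg(7)=3, deg(8)=6, deg(9)=8, deg(10)=6, deg(11)=4.
Sorted degree sequence of G1: [8, 8, 6, 6, 5, 5, 4, 4, 4, 3, 2, 1].
Degrees in G2: deg(0)=5, deg(1)=7, deg(2)=4, deg(3)=5, deg(4)=5, deg(5)=6, deg(6)=5, deg(7)=7, deg(8)=8, deg(9)=6, deg(10)=7, deg(11)=3.
Sorted degree sequence of G2: [8, 7, 7, 7, 6, 6, 5, 5, 5, 5, 4, 3].
The (sorted) degree sequence is an isomorphism invariant, so since G1 and G2 have different degree sequences they cannot be isomorphic.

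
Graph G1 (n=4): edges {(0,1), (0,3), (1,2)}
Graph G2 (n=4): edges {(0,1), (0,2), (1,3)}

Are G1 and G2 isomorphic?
Yes, isomorphic

The graphs are isomorphic.
One valid mapping φ: V(G1) → V(G2): 0→0, 1→1, 2→3, 3→2

Verify φ preserves adjacency — for each edge of G1, its image is an edge of G2:
  (0,1) → (φ(0),φ(1)) = (0,1) ∈ E(G2) ✓
  (0,3) → (φ(0),φ(3)) = (0,2) ∈ E(G2) ✓
  (1,2) → (φ(1),φ(2)) = (1,3) ∈ E(G2) ✓
All 3 edges of G1 map to edges of G2, and |E(G1)| = |E(G2)| = 3, so φ is a bijection on edges as well as vertices. Hence G1 ≅ G2.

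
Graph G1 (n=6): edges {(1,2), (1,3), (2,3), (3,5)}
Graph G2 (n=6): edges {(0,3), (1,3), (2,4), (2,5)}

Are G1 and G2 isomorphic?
No, not isomorphic

The graphs are NOT isomorphic.

Degrees in G1: deg(0)=0, deg(1)=2, deg(2)=2, deg(3)=3, deg(4)=0, deg(5)=1.
Sorted degree sequence of G1: [3, 2, 2, 1, 0, 0].
Degrees in G2: deg(0)=1, deg(1)=1, deg(2)=2, deg(3)=2, deg(4)=1, deg(5)=1.
Sorted degree sequence of G2: [2, 2, 1, 1, 1, 1].
The (sorted) degree sequence is an isomorphism invariant, so since G1 and G2 have different degree sequences they cannot be isomorphic.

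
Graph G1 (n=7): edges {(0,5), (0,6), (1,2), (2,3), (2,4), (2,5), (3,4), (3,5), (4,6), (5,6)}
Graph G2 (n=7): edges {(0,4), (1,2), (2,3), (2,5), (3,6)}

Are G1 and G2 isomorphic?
No, not isomorphic

The graphs are NOT isomorphic.

Connected components of G1: 1 component(s) with vertex sets [[0, 1, 2, 3, 4, 5, 6]], sizes [7].
Connected components of G2: 2 component(s) with vertex sets [[0, 4], [1, 2, 3, 5, 6]], sizes [2, 5].
The number of connected components (and the multiset of component sizes) is an isomorphism invariant — an isomorphism maps each component of G1 bijectively onto a component of G2. Since G1 has 1 component(s) and G2 has 2, they cannot be isomorphic.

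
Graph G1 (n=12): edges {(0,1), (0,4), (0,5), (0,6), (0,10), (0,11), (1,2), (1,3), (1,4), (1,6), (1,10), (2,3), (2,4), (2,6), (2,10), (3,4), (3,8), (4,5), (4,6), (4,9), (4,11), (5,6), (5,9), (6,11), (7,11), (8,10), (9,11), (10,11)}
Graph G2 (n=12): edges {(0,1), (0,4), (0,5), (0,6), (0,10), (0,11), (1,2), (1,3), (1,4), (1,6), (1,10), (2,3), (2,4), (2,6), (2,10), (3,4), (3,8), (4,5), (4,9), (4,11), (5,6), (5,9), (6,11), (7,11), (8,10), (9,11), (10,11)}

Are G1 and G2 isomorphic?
No, not isomorphic

The graphs are NOT isomorphic.

Counting edges: G1 has 28 edge(s); G2 has 27 edge(s).
Edge count is an isomorphism invariant (a bijection on vertices induces a bijection on edges), so differing edge counts rule out isomorphism.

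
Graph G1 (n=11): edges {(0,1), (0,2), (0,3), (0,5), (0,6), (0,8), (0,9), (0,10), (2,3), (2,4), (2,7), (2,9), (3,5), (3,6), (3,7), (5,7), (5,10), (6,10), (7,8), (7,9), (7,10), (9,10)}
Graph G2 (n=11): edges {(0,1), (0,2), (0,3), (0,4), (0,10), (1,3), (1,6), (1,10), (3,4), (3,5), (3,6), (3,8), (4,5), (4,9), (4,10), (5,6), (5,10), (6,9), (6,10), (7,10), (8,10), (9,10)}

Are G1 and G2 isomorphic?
Yes, isomorphic

The graphs are isomorphic.
One valid mapping φ: V(G1) → V(G2): 0→10, 1→7, 2→0, 3→4, 4→2, 5→5, 6→9, 7→3, 8→8, 9→1, 10→6

Verify φ preserves adjacency — for each edge of G1, its image is an edge of G2:
  (0,1) → (φ(0),φ(1)) = (7,10) ∈ E(G2) ✓
  (0,2) → (φ(0),φ(2)) = (0,10) ∈ E(G2) ✓
  (0,3) → (φ(0),φ(3)) = (4,10) ∈ E(G2) ✓
  (0,5) → (φ(0),φ(5)) = (5,10) ∈ E(G2) ✓
  (0,6) → (φ(0),φ(6)) = (9,10) ∈ E(G2) ✓
  (0,8) → (φ(0),φ(8)) = (8,10) ∈ E(G2) ✓
  (0,9) → (φ(0),φ(9)) = (1,10) ∈ E(G2) ✓
  (0,10) → (φ(0),φ(10)) = (6,10) ∈ E(G2) ✓
  (2,3) → (φ(2),φ(3)) = (0,4) ∈ E(G2) ✓
  (2,4) → (φ(2),φ(4)) = (0,2) ∈ E(G2) ✓
  (2,7) → (φ(2),φ(7)) = (0,3) ∈ E(G2) ✓
  (2,9) → (φ(2),φ(9)) = (0,1) ∈ E(G2) ✓
  (3,5) → (φ(3),φ(5)) = (4,5) ∈ E(G2) ✓
  (3,6) → (φ(3),φ(6)) = (4,9) ∈ E(G2) ✓
  (3,7) → (φ(3),φ(7)) = (3,4) ∈ E(G2) ✓
  (5,7) → (φ(5),φ(7)) = (3,5) ∈ E(G2) ✓
  (5,10) → (φ(5),φ(10)) = (5,6) ∈ E(G2) ✓
  (6,10) → (φ(6),φ(10)) = (6,9) ∈ E(G2) ✓
  (7,8) → (φ(7),φ(8)) = (3,8) ∈ E(G2) ✓
  (7,9) → (φ(7),φ(9)) = (1,3) ∈ E(G2) ✓
  (7,10) → (φ(7),φ(10)) = (3,6) ∈ E(G2) ✓
  (9,10) → (φ(9),φ(10)) = (1,6) ∈ E(G2) ✓
All 22 edges of G1 map to edges of G2, and |E(G1)| = |E(G2)| = 22, so φ is a bijection on edges as well as vertices. Hence G1 ≅ G2.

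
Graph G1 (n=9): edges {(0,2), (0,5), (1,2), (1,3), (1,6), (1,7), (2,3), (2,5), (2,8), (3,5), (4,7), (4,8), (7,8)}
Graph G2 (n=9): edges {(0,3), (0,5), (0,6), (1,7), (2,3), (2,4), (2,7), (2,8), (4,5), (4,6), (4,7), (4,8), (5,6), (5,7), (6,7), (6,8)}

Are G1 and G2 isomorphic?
No, not isomorphic

The graphs are NOT isomorphic.

Counting triangles (3-cliques): G1 has 4, G2 has 8.
Triangle count is an isomorphism invariant, so differing triangle counts rule out isomorphism.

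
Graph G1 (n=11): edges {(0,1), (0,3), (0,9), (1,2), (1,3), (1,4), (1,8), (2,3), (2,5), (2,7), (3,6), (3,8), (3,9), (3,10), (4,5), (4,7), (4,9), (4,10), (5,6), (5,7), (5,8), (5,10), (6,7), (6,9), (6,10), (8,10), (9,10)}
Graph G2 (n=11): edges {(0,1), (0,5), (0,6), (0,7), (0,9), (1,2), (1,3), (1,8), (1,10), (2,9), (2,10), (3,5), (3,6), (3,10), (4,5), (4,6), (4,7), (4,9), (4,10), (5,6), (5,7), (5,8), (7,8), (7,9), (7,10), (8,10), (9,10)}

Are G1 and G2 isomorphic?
Yes, isomorphic

The graphs are isomorphic.
One valid mapping φ: V(G1) → V(G2): 0→2, 1→1, 2→3, 3→10, 4→0, 5→5, 6→4, 7→6, 8→8, 9→9, 10→7

Verify φ preserves adjacency — for each edge of G1, its image is an edge of G2:
  (0,1) → (φ(0),φ(1)) = (1,2) ∈ E(G2) ✓
  (0,3) → (φ(0),φ(3)) = (2,10) ∈ E(G2) ✓
  (0,9) → (φ(0),φ(9)) = (2,9) ∈ E(G2) ✓
  (1,2) → (φ(1),φ(2)) = (1,3) ∈ E(G2) ✓
  (1,3) → (φ(1),φ(3)) = (1,10) ∈ E(G2) ✓
  (1,4) → (φ(1),φ(4)) = (0,1) ∈ E(G2) ✓
  (1,8) → (φ(1),φ(8)) = (1,8) ∈ E(G2) ✓
  (2,3) → (φ(2),φ(3)) = (3,10) ∈ E(G2) ✓
  (2,5) → (φ(2),φ(5)) = (3,5) ∈ E(G2) ✓
  (2,7) → (φ(2),φ(7)) = (3,6) ∈ E(G2) ✓
  (3,6) → (φ(3),φ(6)) = (4,10) ∈ E(G2) ✓
  (3,8) → (φ(3),φ(8)) = (8,10) ∈ E(G2) ✓
  (3,9) → (φ(3),φ(9)) = (9,10) ∈ E(G2) ✓
  (3,10) → (φ(3),φ(10)) = (7,10) ∈ E(G2) ✓
  (4,5) → (φ(4),φ(5)) = (0,5) ∈ E(G2) ✓
  (4,7) → (φ(4),φ(7)) = (0,6) ∈ E(G2) ✓
  (4,9) → (φ(4),φ(9)) = (0,9) ∈ E(G2) ✓
  (4,10) → (φ(4),φ(10)) = (0,7) ∈ E(G2) ✓
  (5,6) → (φ(5),φ(6)) = (4,5) ∈ E(G2) ✓
  (5,7) → (φ(5),φ(7)) = (5,6) ∈ E(G2) ✓
  (5,8) → (φ(5),φ(8)) = (5,8) ∈ E(G2) ✓
  (5,10) → (φ(5),φ(10)) = (5,7) ∈ E(G2) ✓
  (6,7) → (φ(6),φ(7)) = (4,6) ∈ E(G2) ✓
  (6,9) → (φ(6),φ(9)) = (4,9) ∈ E(G2) ✓
  (6,10) → (φ(6),φ(10)) = (4,7) ∈ E(G2) ✓
  (8,10) → (φ(8),φ(10)) = (7,8) ∈ E(G2) ✓
  (9,10) → (φ(9),φ(10)) = (7,9) ∈ E(G2) ✓
All 27 edges of G1 map to edges of G2, and |E(G1)| = |E(G2)| = 27, so φ is a bijection on edges as well as vertices. Hence G1 ≅ G2.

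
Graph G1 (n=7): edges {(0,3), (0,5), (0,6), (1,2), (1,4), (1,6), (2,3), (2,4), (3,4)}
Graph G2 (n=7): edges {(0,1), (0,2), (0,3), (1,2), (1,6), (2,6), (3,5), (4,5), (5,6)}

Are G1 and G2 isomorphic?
Yes, isomorphic

The graphs are isomorphic.
One valid mapping φ: V(G1) → V(G2): 0→5, 1→0, 2→2, 3→6, 4→1, 5→4, 6→3

Verify φ preserves adjacency — for each edge of G1, its image is an edge of G2:
  (0,3) → (φ(0),φ(3)) = (5,6) ∈ E(G2) ✓
  (0,5) → (φ(0),φ(5)) = (4,5) ∈ E(G2) ✓
  (0,6) → (φ(0),φ(6)) = (3,5) ∈ E(G2) ✓
  (1,2) → (φ(1),φ(2)) = (0,2) ∈ E(G2) ✓
  (1,4) → (φ(1),φ(4)) = (0,1) ∈ E(G2) ✓
  (1,6) → (φ(1),φ(6)) = (0,3) ∈ E(G2) ✓
  (2,3) → (φ(2),φ(3)) = (2,6) ∈ E(G2) ✓
  (2,4) → (φ(2),φ(4)) = (1,2) ∈ E(G2) ✓
  (3,4) → (φ(3),φ(4)) = (1,6) ∈ E(G2) ✓
All 9 edges of G1 map to edges of G2, and |E(G1)| = |E(G2)| = 9, so φ is a bijection on edges as well as vertices. Hence G1 ≅ G2.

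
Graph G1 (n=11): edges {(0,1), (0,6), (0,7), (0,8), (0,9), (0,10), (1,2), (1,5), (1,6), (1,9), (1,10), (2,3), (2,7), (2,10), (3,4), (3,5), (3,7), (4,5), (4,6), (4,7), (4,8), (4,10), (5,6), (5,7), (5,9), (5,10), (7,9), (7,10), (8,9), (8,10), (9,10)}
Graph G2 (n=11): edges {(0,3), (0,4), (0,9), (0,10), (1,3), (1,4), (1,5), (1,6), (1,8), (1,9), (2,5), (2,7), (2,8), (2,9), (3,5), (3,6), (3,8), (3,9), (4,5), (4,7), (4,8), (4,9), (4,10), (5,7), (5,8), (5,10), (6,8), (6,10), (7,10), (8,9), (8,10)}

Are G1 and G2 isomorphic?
Yes, isomorphic

The graphs are isomorphic.
One valid mapping φ: V(G1) → V(G2): 0→3, 1→9, 2→2, 3→7, 4→10, 5→4, 6→0, 7→5, 8→6, 9→1, 10→8

Verify φ preserves adjacency — for each edge of G1, its image is an edge of G2:
  (0,1) → (φ(0),φ(1)) = (3,9) ∈ E(G2) ✓
  (0,6) → (φ(0),φ(6)) = (0,3) ∈ E(G2) ✓
  (0,7) → (φ(0),φ(7)) = (3,5) ∈ E(G2) ✓
  (0,8) → (φ(0),φ(8)) = (3,6) ∈ E(G2) ✓
  (0,9) → (φ(0),φ(9)) = (1,3) ∈ E(G2) ✓
  (0,10) → (φ(0),φ(10)) = (3,8) ∈ E(G2) ✓
  (1,2) → (φ(1),φ(2)) = (2,9) ∈ E(G2) ✓
  (1,5) → (φ(1),φ(5)) = (4,9) ∈ E(G2) ✓
  (1,6) → (φ(1),φ(6)) = (0,9) ∈ E(G2) ✓
  (1,9) → (φ(1),φ(9)) = (1,9) ∈ E(G2) ✓
  (1,10) → (φ(1),φ(10)) = (8,9) ∈ E(G2) ✓
  (2,3) → (φ(2),φ(3)) = (2,7) ∈ E(G2) ✓
  (2,7) → (φ(2),φ(7)) = (2,5) ∈ E(G2) ✓
  (2,10) → (φ(2),φ(10)) = (2,8) ∈ E(G2) ✓
  (3,4) → (φ(3),φ(4)) = (7,10) ∈ E(G2) ✓
  (3,5) → (φ(3),φ(5)) = (4,7) ∈ E(G2) ✓
  (3,7) → (φ(3),φ(7)) = (5,7) ∈ E(G2) ✓
  (4,5) → (φ(4),φ(5)) = (4,10) ∈ E(G2) ✓
  (4,6) → (φ(4),φ(6)) = (0,10) ∈ E(G2) ✓
  (4,7) → (φ(4),φ(7)) = (5,10) ∈ E(G2) ✓
  (4,8) → (φ(4),φ(8)) = (6,10) ∈ E(G2) ✓
  (4,10) → (φ(4),φ(10)) = (8,10) ∈ E(G2) ✓
  (5,6) → (φ(5),φ(6)) = (0,4) ∈ E(G2) ✓
  (5,7) → (φ(5),φ(7)) = (4,5) ∈ E(G2) ✓
  (5,9) → (φ(5),φ(9)) = (1,4) ∈ E(G2) ✓
  (5,10) → (φ(5),φ(10)) = (4,8) ∈ E(G2) ✓
  (7,9) → (φ(7),φ(9)) = (1,5) ∈ E(G2) ✓
  (7,10) → (φ(7),φ(10)) = (5,8) ∈ E(G2) ✓
  (8,9) → (φ(8),φ(9)) = (1,6) ∈ E(G2) ✓
  (8,10) → (φ(8),φ(10)) = (6,8) ∈ E(G2) ✓
  (9,10) → (φ(9),φ(10)) = (1,8) ∈ E(G2) ✓
All 31 edges of G1 map to edges of G2, and |E(G1)| = |E(G2)| = 31, so φ is a bijection on edges as well as vertices. Hence G1 ≅ G2.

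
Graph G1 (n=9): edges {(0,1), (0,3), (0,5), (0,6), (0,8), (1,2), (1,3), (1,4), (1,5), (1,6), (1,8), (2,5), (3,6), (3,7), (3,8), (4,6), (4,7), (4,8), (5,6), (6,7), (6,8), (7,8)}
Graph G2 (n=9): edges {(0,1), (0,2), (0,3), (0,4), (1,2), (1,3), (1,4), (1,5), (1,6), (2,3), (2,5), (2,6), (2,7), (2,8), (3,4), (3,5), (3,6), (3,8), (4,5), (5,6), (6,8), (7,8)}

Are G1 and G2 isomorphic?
Yes, isomorphic

The graphs are isomorphic.
One valid mapping φ: V(G1) → V(G2): 0→6, 1→2, 2→7, 3→5, 4→0, 5→8, 6→3, 7→4, 8→1

Verify φ preserves adjacency — for each edge of G1, its image is an edge of G2:
  (0,1) → (φ(0),φ(1)) = (2,6) ∈ E(G2) ✓
  (0,3) → (φ(0),φ(3)) = (5,6) ∈ E(G2) ✓
  (0,5) → (φ(0),φ(5)) = (6,8) ∈ E(G2) ✓
  (0,6) → (φ(0),φ(6)) = (3,6) ∈ E(G2) ✓
  (0,8) → (φ(0),φ(8)) = (1,6) ∈ E(G2) ✓
  (1,2) → (φ(1),φ(2)) = (2,7) ∈ E(G2) ✓
  (1,3) → (φ(1),φ(3)) = (2,5) ∈ E(G2) ✓
  (1,4) → (φ(1),φ(4)) = (0,2) ∈ E(G2) ✓
  (1,5) → (φ(1),φ(5)) = (2,8) ∈ E(G2) ✓
  (1,6) → (φ(1),φ(6)) = (2,3) ∈ E(G2) ✓
  (1,8) → (φ(1),φ(8)) = (1,2) ∈ E(G2) ✓
  (2,5) → (φ(2),φ(5)) = (7,8) ∈ E(G2) ✓
  (3,6) → (φ(3),φ(6)) = (3,5) ∈ E(G2) ✓
  (3,7) → (φ(3),φ(7)) = (4,5) ∈ E(G2) ✓
  (3,8) → (φ(3),φ(8)) = (1,5) ∈ E(G2) ✓
  (4,6) → (φ(4),φ(6)) = (0,3) ∈ E(G2) ✓
  (4,7) → (φ(4),φ(7)) = (0,4) ∈ E(G2) ✓
  (4,8) → (φ(4),φ(8)) = (0,1) ∈ E(G2) ✓
  (5,6) → (φ(5),φ(6)) = (3,8) ∈ E(G2) ✓
  (6,7) → (φ(6),φ(7)) = (3,4) ∈ E(G2) ✓
  (6,8) → (φ(6),φ(8)) = (1,3) ∈ E(G2) ✓
  (7,8) → (φ(7),φ(8)) = (1,4) ∈ E(G2) ✓
All 22 edges of G1 map to edges of G2, and |E(G1)| = |E(G2)| = 22, so φ is a bijection on edges as well as vertices. Hence G1 ≅ G2.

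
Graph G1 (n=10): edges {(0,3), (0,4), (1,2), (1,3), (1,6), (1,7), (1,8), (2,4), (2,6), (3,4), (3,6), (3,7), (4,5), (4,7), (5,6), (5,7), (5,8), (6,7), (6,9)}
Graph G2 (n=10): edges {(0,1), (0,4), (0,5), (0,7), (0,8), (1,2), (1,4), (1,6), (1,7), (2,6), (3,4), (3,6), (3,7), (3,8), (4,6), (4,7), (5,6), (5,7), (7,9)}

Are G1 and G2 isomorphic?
Yes, isomorphic

The graphs are isomorphic.
One valid mapping φ: V(G1) → V(G2): 0→2, 1→0, 2→5, 3→1, 4→6, 5→3, 6→7, 7→4, 8→8, 9→9

Verify φ preserves adjacency — for each edge of G1, its image is an edge of G2:
  (0,3) → (φ(0),φ(3)) = (1,2) ∈ E(G2) ✓
  (0,4) → (φ(0),φ(4)) = (2,6) ∈ E(G2) ✓
  (1,2) → (φ(1),φ(2)) = (0,5) ∈ E(G2) ✓
  (1,3) → (φ(1),φ(3)) = (0,1) ∈ E(G2) ✓
  (1,6) → (φ(1),φ(6)) = (0,7) ∈ E(G2) ✓
  (1,7) → (φ(1),φ(7)) = (0,4) ∈ E(G2) ✓
  (1,8) → (φ(1),φ(8)) = (0,8) ∈ E(G2) ✓
  (2,4) → (φ(2),φ(4)) = (5,6) ∈ E(G2) ✓
  (2,6) → (φ(2),φ(6)) = (5,7) ∈ E(G2) ✓
  (3,4) → (φ(3),φ(4)) = (1,6) ∈ E(G2) ✓
  (3,6) → (φ(3),φ(6)) = (1,7) ∈ E(G2) ✓
  (3,7) → (φ(3),φ(7)) = (1,4) ∈ E(G2) ✓
  (4,5) → (φ(4),φ(5)) = (3,6) ∈ E(G2) ✓
  (4,7) → (φ(4),φ(7)) = (4,6) ∈ E(G2) ✓
  (5,6) → (φ(5),φ(6)) = (3,7) ∈ E(G2) ✓
  (5,7) → (φ(5),φ(7)) = (3,4) ∈ E(G2) ✓
  (5,8) → (φ(5),φ(8)) = (3,8) ∈ E(G2) ✓
  (6,7) → (φ(6),φ(7)) = (4,7) ∈ E(G2) ✓
  (6,9) → (φ(6),φ(9)) = (7,9) ∈ E(G2) ✓
All 19 edges of G1 map to edges of G2, and |E(G1)| = |E(G2)| = 19, so φ is a bijection on edges as well as vertices. Hence G1 ≅ G2.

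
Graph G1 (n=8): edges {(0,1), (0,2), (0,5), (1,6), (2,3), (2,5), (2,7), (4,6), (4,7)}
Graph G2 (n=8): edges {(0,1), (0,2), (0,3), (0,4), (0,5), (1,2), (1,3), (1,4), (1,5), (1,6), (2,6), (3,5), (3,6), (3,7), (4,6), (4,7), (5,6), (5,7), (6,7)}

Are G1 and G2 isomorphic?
No, not isomorphic

The graphs are NOT isomorphic.

Degrees in G1: deg(0)=3, deg(1)=2, deg(2)=4, deg(3)=1, deg(4)=2, deg(5)=2, deg(6)=2, deg(7)=2.
Sorted degree sequence of G1: [4, 3, 2, 2, 2, 2, 2, 1].
Degrees in G2: deg(0)=5, deg(1)=6, deg(2)=3, deg(3)=5, deg(4)=4, deg(5)=5, deg(6)=6, deg(7)=4.
Sorted degree sequence of G2: [6, 6, 5, 5, 5, 4, 4, 3].
The (sorted) degree sequence is an isomorphism invariant, so since G1 and G2 have different degree sequences they cannot be isomorphic.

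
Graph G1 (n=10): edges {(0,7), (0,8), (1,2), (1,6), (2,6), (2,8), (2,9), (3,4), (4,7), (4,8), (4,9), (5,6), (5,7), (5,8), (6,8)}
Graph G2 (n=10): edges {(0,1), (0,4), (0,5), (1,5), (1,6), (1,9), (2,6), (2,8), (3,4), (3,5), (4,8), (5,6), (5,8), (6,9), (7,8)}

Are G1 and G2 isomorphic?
Yes, isomorphic

The graphs are isomorphic.
One valid mapping φ: V(G1) → V(G2): 0→3, 1→9, 2→6, 3→7, 4→8, 5→0, 6→1, 7→4, 8→5, 9→2

Verify φ preserves adjacency — for each edge of G1, its image is an edge of G2:
  (0,7) → (φ(0),φ(7)) = (3,4) ∈ E(G2) ✓
  (0,8) → (φ(0),φ(8)) = (3,5) ∈ E(G2) ✓
  (1,2) → (φ(1),φ(2)) = (6,9) ∈ E(G2) ✓
  (1,6) → (φ(1),φ(6)) = (1,9) ∈ E(G2) ✓
  (2,6) → (φ(2),φ(6)) = (1,6) ∈ E(G2) ✓
  (2,8) → (φ(2),φ(8)) = (5,6) ∈ E(G2) ✓
  (2,9) → (φ(2),φ(9)) = (2,6) ∈ E(G2) ✓
  (3,4) → (φ(3),φ(4)) = (7,8) ∈ E(G2) ✓
  (4,7) → (φ(4),φ(7)) = (4,8) ∈ E(G2) ✓
  (4,8) → (φ(4),φ(8)) = (5,8) ∈ E(G2) ✓
  (4,9) → (φ(4),φ(9)) = (2,8) ∈ E(G2) ✓
  (5,6) → (φ(5),φ(6)) = (0,1) ∈ E(G2) ✓
  (5,7) → (φ(5),φ(7)) = (0,4) ∈ E(G2) ✓
  (5,8) → (φ(5),φ(8)) = (0,5) ∈ E(G2) ✓
  (6,8) → (φ(6),φ(8)) = (1,5) ∈ E(G2) ✓
All 15 edges of G1 map to edges of G2, and |E(G1)| = |E(G2)| = 15, so φ is a bijection on edges as well as vertices. Hence G1 ≅ G2.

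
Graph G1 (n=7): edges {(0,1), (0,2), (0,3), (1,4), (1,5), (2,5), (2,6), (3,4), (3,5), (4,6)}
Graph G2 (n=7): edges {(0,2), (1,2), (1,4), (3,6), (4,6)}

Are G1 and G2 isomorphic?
No, not isomorphic

The graphs are NOT isomorphic.

Connected components of G1: 1 component(s) with vertex sets [[0, 1, 2, 3, 4, 5, 6]], sizes [7].
Connected components of G2: 2 component(s) with vertex sets [[5], [0, 1, 2, 3, 4, 6]], sizes [1, 6].
The number of connected components (and the multiset of component sizes) is an isomorphism invariant — an isomorphism maps each component of G1 bijectively onto a component of G2. Since G1 has 1 component(s) and G2 has 2, they cannot be isomorphic.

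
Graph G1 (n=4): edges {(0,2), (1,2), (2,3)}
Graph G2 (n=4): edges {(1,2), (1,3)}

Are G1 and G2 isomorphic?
No, not isomorphic

The graphs are NOT isomorphic.

Degrees in G1: deg(0)=1, deg(1)=1, deg(2)=3, deg(3)=1.
Sorted degree sequence of G1: [3, 1, 1, 1].
Degrees in G2: deg(0)=0, deg(1)=2, deg(2)=1, deg(3)=1.
Sorted degree sequence of G2: [2, 1, 1, 0].
The (sorted) degree sequence is an isomorphism invariant, so since G1 and G2 have different degree sequences they cannot be isomorphic.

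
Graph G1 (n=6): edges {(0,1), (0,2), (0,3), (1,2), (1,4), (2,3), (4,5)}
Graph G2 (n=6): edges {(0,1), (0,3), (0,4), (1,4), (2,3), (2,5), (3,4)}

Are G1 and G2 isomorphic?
Yes, isomorphic

The graphs are isomorphic.
One valid mapping φ: V(G1) → V(G2): 0→0, 1→3, 2→4, 3→1, 4→2, 5→5

Verify φ preserves adjacency — for each edge of G1, its image is an edge of G2:
  (0,1) → (φ(0),φ(1)) = (0,3) ∈ E(G2) ✓
  (0,2) → (φ(0),φ(2)) = (0,4) ∈ E(G2) ✓
  (0,3) → (φ(0),φ(3)) = (0,1) ∈ E(G2) ✓
  (1,2) → (φ(1),φ(2)) = (3,4) ∈ E(G2) ✓
  (1,4) → (φ(1),φ(4)) = (2,3) ∈ E(G2) ✓
  (2,3) → (φ(2),φ(3)) = (1,4) ∈ E(G2) ✓
  (4,5) → (φ(4),φ(5)) = (2,5) ∈ E(G2) ✓
All 7 edges of G1 map to edges of G2, and |E(G1)| = |E(G2)| = 7, so φ is a bijection on edges as well as vertices. Hence G1 ≅ G2.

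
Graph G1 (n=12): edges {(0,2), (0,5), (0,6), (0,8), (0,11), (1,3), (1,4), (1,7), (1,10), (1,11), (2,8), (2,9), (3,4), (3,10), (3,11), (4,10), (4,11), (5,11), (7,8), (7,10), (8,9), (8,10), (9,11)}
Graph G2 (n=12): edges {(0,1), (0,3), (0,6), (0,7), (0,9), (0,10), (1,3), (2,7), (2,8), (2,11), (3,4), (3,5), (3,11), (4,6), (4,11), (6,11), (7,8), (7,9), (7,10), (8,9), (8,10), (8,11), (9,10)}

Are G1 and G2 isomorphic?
Yes, isomorphic

The graphs are isomorphic.
One valid mapping φ: V(G1) → V(G2): 0→3, 1→7, 2→4, 3→9, 4→10, 5→1, 6→5, 7→2, 8→11, 9→6, 10→8, 11→0

Verify φ preserves adjacency — for each edge of G1, its image is an edge of G2:
  (0,2) → (φ(0),φ(2)) = (3,4) ∈ E(G2) ✓
  (0,5) → (φ(0),φ(5)) = (1,3) ∈ E(G2) ✓
  (0,6) → (φ(0),φ(6)) = (3,5) ∈ E(G2) ✓
  (0,8) → (φ(0),φ(8)) = (3,11) ∈ E(G2) ✓
  (0,11) → (φ(0),φ(11)) = (0,3) ∈ E(G2) ✓
  (1,3) → (φ(1),φ(3)) = (7,9) ∈ E(G2) ✓
  (1,4) → (φ(1),φ(4)) = (7,10) ∈ E(G2) ✓
  (1,7) → (φ(1),φ(7)) = (2,7) ∈ E(G2) ✓
  (1,10) → (φ(1),φ(10)) = (7,8) ∈ E(G2) ✓
  (1,11) → (φ(1),φ(11)) = (0,7) ∈ E(G2) ✓
  (2,8) → (φ(2),φ(8)) = (4,11) ∈ E(G2) ✓
  (2,9) → (φ(2),φ(9)) = (4,6) ∈ E(G2) ✓
  (3,4) → (φ(3),φ(4)) = (9,10) ∈ E(G2) ✓
  (3,10) → (φ(3),φ(10)) = (8,9) ∈ E(G2) ✓
  (3,11) → (φ(3),φ(11)) = (0,9) ∈ E(G2) ✓
  (4,10) → (φ(4),φ(10)) = (8,10) ∈ E(G2) ✓
  (4,11) → (φ(4),φ(11)) = (0,10) ∈ E(G2) ✓
  (5,11) → (φ(5),φ(11)) = (0,1) ∈ E(G2) ✓
  (7,8) → (φ(7),φ(8)) = (2,11) ∈ E(G2) ✓
  (7,10) → (φ(7),φ(10)) = (2,8) ∈ E(G2) ✓
  (8,9) → (φ(8),φ(9)) = (6,11) ∈ E(G2) ✓
  (8,10) → (φ(8),φ(10)) = (8,11) ∈ E(G2) ✓
  (9,11) → (φ(9),φ(11)) = (0,6) ∈ E(G2) ✓
All 23 edges of G1 map to edges of G2, and |E(G1)| = |E(G2)| = 23, so φ is a bijection on edges as well as vertices. Hence G1 ≅ G2.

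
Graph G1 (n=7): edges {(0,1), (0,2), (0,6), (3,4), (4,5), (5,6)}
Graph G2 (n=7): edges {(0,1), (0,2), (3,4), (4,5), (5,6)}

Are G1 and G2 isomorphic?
No, not isomorphic

The graphs are NOT isomorphic.

Counting edges: G1 has 6 edge(s); G2 has 5 edge(s).
Edge count is an isomorphism invariant (a bijection on vertices induces a bijection on edges), so differing edge counts rule out isomorphism.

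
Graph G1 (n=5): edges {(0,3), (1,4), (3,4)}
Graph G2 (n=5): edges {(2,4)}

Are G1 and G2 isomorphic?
No, not isomorphic

The graphs are NOT isomorphic.

Connected components of G1: 2 component(s) with vertex sets [[2], [0, 1, 3, 4]], sizes [1, 4].
Connected components of G2: 4 component(s) with vertex sets [[0], [1], [3], [2, 4]], sizes [1, 1, 1, 2].
The number of connected components (and the multiset of component sizes) is an isomorphism invariant — an isomorphism maps each component of G1 bijectively onto a component of G2. Since G1 has 2 component(s) and G2 has 4, they cannot be isomorphic.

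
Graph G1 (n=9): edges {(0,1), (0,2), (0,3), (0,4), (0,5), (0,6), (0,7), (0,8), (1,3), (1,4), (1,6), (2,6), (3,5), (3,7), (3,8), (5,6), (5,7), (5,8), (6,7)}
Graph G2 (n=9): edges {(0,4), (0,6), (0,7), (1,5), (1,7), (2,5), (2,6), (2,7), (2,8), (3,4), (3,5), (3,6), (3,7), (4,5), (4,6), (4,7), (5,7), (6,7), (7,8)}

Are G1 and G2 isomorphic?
Yes, isomorphic

The graphs are isomorphic.
One valid mapping φ: V(G1) → V(G2): 0→7, 1→2, 2→1, 3→6, 4→8, 5→4, 6→5, 7→3, 8→0

Verify φ preserves adjacency — for each edge of G1, its image is an edge of G2:
  (0,1) → (φ(0),φ(1)) = (2,7) ∈ E(G2) ✓
  (0,2) → (φ(0),φ(2)) = (1,7) ∈ E(G2) ✓
  (0,3) → (φ(0),φ(3)) = (6,7) ∈ E(G2) ✓
  (0,4) → (φ(0),φ(4)) = (7,8) ∈ E(G2) ✓
  (0,5) → (φ(0),φ(5)) = (4,7) ∈ E(G2) ✓
  (0,6) → (φ(0),φ(6)) = (5,7) ∈ E(G2) ✓
  (0,7) → (φ(0),φ(7)) = (3,7) ∈ E(G2) ✓
  (0,8) → (φ(0),φ(8)) = (0,7) ∈ E(G2) ✓
  (1,3) → (φ(1),φ(3)) = (2,6) ∈ E(G2) ✓
  (1,4) → (φ(1),φ(4)) = (2,8) ∈ E(G2) ✓
  (1,6) → (φ(1),φ(6)) = (2,5) ∈ E(G2) ✓
  (2,6) → (φ(2),φ(6)) = (1,5) ∈ E(G2) ✓
  (3,5) → (φ(3),φ(5)) = (4,6) ∈ E(G2) ✓
  (3,7) → (φ(3),φ(7)) = (3,6) ∈ E(G2) ✓
  (3,8) → (φ(3),φ(8)) = (0,6) ∈ E(G2) ✓
  (5,6) → (φ(5),φ(6)) = (4,5) ∈ E(G2) ✓
  (5,7) → (φ(5),φ(7)) = (3,4) ∈ E(G2) ✓
  (5,8) → (φ(5),φ(8)) = (0,4) ∈ E(G2) ✓
  (6,7) → (φ(6),φ(7)) = (3,5) ∈ E(G2) ✓
All 19 edges of G1 map to edges of G2, and |E(G1)| = |E(G2)| = 19, so φ is a bijection on edges as well as vertices. Hence G1 ≅ G2.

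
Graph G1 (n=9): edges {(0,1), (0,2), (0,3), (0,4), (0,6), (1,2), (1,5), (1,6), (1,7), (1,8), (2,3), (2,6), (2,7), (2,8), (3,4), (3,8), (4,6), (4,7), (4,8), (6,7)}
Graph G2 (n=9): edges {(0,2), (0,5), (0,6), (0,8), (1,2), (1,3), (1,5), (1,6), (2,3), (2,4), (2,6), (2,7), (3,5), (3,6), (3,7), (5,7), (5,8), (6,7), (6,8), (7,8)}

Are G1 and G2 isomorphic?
Yes, isomorphic

The graphs are isomorphic.
One valid mapping φ: V(G1) → V(G2): 0→7, 1→2, 2→6, 3→8, 4→5, 5→4, 6→3, 7→1, 8→0

Verify φ preserves adjacency — for each edge of G1, its image is an edge of G2:
  (0,1) → (φ(0),φ(1)) = (2,7) ∈ E(G2) ✓
  (0,2) → (φ(0),φ(2)) = (6,7) ∈ E(G2) ✓
  (0,3) → (φ(0),φ(3)) = (7,8) ∈ E(G2) ✓
  (0,4) → (φ(0),φ(4)) = (5,7) ∈ E(G2) ✓
  (0,6) → (φ(0),φ(6)) = (3,7) ∈ E(G2) ✓
  (1,2) → (φ(1),φ(2)) = (2,6) ∈ E(G2) ✓
  (1,5) → (φ(1),φ(5)) = (2,4) ∈ E(G2) ✓
  (1,6) → (φ(1),φ(6)) = (2,3) ∈ E(G2) ✓
  (1,7) → (φ(1),φ(7)) = (1,2) ∈ E(G2) ✓
  (1,8) → (φ(1),φ(8)) = (0,2) ∈ E(G2) ✓
  (2,3) → (φ(2),φ(3)) = (6,8) ∈ E(G2) ✓
  (2,6) → (φ(2),φ(6)) = (3,6) ∈ E(G2) ✓
  (2,7) → (φ(2),φ(7)) = (1,6) ∈ E(G2) ✓
  (2,8) → (φ(2),φ(8)) = (0,6) ∈ E(G2) ✓
  (3,4) → (φ(3),φ(4)) = (5,8) ∈ E(G2) ✓
  (3,8) → (φ(3),φ(8)) = (0,8) ∈ E(G2) ✓
  (4,6) → (φ(4),φ(6)) = (3,5) ∈ E(G2) ✓
  (4,7) → (φ(4),φ(7)) = (1,5) ∈ E(G2) ✓
  (4,8) → (φ(4),φ(8)) = (0,5) ∈ E(G2) ✓
  (6,7) → (φ(6),φ(7)) = (1,3) ∈ E(G2) ✓
All 20 edges of G1 map to edges of G2, and |E(G1)| = |E(G2)| = 20, so φ is a bijection on edges as well as vertices. Hence G1 ≅ G2.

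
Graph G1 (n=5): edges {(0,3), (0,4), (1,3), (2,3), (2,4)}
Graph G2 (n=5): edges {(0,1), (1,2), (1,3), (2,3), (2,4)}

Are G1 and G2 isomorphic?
No, not isomorphic

The graphs are NOT isomorphic.

Degrees in G1: deg(0)=2, deg(1)=1, deg(2)=2, deg(3)=3, deg(4)=2.
Sorted degree sequence of G1: [3, 2, 2, 2, 1].
Degrees in G2: deg(0)=1, deg(1)=3, deg(2)=3, deg(3)=2, deg(4)=1.
Sorted degree sequence of G2: [3, 3, 2, 1, 1].
The (sorted) degree sequence is an isomorphism invariant, so since G1 and G2 have different degree sequences they cannot be isomorphic.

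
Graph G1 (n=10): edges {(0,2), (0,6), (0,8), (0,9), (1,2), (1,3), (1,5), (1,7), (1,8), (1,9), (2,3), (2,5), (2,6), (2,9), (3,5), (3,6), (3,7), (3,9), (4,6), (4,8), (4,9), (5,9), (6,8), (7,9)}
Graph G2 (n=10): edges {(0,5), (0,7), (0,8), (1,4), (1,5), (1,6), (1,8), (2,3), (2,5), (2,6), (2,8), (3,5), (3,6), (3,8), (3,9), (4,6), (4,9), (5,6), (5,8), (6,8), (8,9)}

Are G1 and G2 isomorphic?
No, not isomorphic

The graphs are NOT isomorphic.

Counting triangles (3-cliques): G1 has 18, G2 has 16.
Triangle count is an isomorphism invariant, so differing triangle counts rule out isomorphism.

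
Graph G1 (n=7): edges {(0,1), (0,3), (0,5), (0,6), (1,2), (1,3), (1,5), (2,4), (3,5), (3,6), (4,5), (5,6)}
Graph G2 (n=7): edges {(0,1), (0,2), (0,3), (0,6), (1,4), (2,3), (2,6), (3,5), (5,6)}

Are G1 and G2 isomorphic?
No, not isomorphic

The graphs are NOT isomorphic.

Counting triangles (3-cliques): G1 has 7, G2 has 2.
Triangle count is an isomorphism invariant, so differing triangle counts rule out isomorphism.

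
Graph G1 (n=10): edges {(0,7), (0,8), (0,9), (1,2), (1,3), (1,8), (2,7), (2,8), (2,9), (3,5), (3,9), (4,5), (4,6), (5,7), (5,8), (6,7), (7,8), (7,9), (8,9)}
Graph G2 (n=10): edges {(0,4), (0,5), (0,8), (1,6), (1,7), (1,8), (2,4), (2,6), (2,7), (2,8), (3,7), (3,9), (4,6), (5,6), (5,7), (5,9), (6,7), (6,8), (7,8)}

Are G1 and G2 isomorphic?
Yes, isomorphic

The graphs are isomorphic.
One valid mapping φ: V(G1) → V(G2): 0→1, 1→4, 2→2, 3→0, 4→9, 5→5, 6→3, 7→7, 8→6, 9→8

Verify φ preserves adjacency — for each edge of G1, its image is an edge of G2:
  (0,7) → (φ(0),φ(7)) = (1,7) ∈ E(G2) ✓
  (0,8) → (φ(0),φ(8)) = (1,6) ∈ E(G2) ✓
  (0,9) → (φ(0),φ(9)) = (1,8) ∈ E(G2) ✓
  (1,2) → (φ(1),φ(2)) = (2,4) ∈ E(G2) ✓
  (1,3) → (φ(1),φ(3)) = (0,4) ∈ E(G2) ✓
  (1,8) → (φ(1),φ(8)) = (4,6) ∈ E(G2) ✓
  (2,7) → (φ(2),φ(7)) = (2,7) ∈ E(G2) ✓
  (2,8) → (φ(2),φ(8)) = (2,6) ∈ E(G2) ✓
  (2,9) → (φ(2),φ(9)) = (2,8) ∈ E(G2) ✓
  (3,5) → (φ(3),φ(5)) = (0,5) ∈ E(G2) ✓
  (3,9) → (φ(3),φ(9)) = (0,8) ∈ E(G2) ✓
  (4,5) → (φ(4),φ(5)) = (5,9) ∈ E(G2) ✓
  (4,6) → (φ(4),φ(6)) = (3,9) ∈ E(G2) ✓
  (5,7) → (φ(5),φ(7)) = (5,7) ∈ E(G2) ✓
  (5,8) → (φ(5),φ(8)) = (5,6) ∈ E(G2) ✓
  (6,7) → (φ(6),φ(7)) = (3,7) ∈ E(G2) ✓
  (7,8) → (φ(7),φ(8)) = (6,7) ∈ E(G2) ✓
  (7,9) → (φ(7),φ(9)) = (7,8) ∈ E(G2) ✓
  (8,9) → (φ(8),φ(9)) = (6,8) ∈ E(G2) ✓
All 19 edges of G1 map to edges of G2, and |E(G1)| = |E(G2)| = 19, so φ is a bijection on edges as well as vertices. Hence G1 ≅ G2.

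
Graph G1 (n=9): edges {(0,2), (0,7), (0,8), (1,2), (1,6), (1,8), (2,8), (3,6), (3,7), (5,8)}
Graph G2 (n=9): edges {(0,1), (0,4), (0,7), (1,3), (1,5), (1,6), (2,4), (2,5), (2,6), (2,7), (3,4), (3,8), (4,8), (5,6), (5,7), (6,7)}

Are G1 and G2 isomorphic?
No, not isomorphic

The graphs are NOT isomorphic.

Connected components of G1: 2 component(s) with vertex sets [[4], [0, 1, 2, 3, 5, 6, 7, 8]], sizes [1, 8].
Connected components of G2: 1 component(s) with vertex sets [[0, 1, 2, 3, 4, 5, 6, 7, 8]], sizes [9].
The number of connected components (and the multiset of component sizes) is an isomorphism invariant — an isomorphism maps each component of G1 bijectively onto a component of G2. Since G1 has 2 component(s) and G2 has 1, they cannot be isomorphic.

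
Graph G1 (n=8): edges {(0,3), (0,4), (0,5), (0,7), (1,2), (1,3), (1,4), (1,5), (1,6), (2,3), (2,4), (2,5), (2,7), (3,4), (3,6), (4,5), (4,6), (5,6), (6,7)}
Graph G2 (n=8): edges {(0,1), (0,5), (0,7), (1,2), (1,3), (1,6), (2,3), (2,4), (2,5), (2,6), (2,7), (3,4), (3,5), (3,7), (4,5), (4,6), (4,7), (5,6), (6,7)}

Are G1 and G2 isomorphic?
Yes, isomorphic

The graphs are isomorphic.
One valid mapping φ: V(G1) → V(G2): 0→1, 1→4, 2→7, 3→3, 4→2, 5→6, 6→5, 7→0

Verify φ preserves adjacency — for each edge of G1, its image is an edge of G2:
  (0,3) → (φ(0),φ(3)) = (1,3) ∈ E(G2) ✓
  (0,4) → (φ(0),φ(4)) = (1,2) ∈ E(G2) ✓
  (0,5) → (φ(0),φ(5)) = (1,6) ∈ E(G2) ✓
  (0,7) → (φ(0),φ(7)) = (0,1) ∈ E(G2) ✓
  (1,2) → (φ(1),φ(2)) = (4,7) ∈ E(G2) ✓
  (1,3) → (φ(1),φ(3)) = (3,4) ∈ E(G2) ✓
  (1,4) → (φ(1),φ(4)) = (2,4) ∈ E(G2) ✓
  (1,5) → (φ(1),φ(5)) = (4,6) ∈ E(G2) ✓
  (1,6) → (φ(1),φ(6)) = (4,5) ∈ E(G2) ✓
  (2,3) → (φ(2),φ(3)) = (3,7) ∈ E(G2) ✓
  (2,4) → (φ(2),φ(4)) = (2,7) ∈ E(G2) ✓
  (2,5) → (φ(2),φ(5)) = (6,7) ∈ E(G2) ✓
  (2,7) → (φ(2),φ(7)) = (0,7) ∈ E(G2) ✓
  (3,4) → (φ(3),φ(4)) = (2,3) ∈ E(G2) ✓
  (3,6) → (φ(3),φ(6)) = (3,5) ∈ E(G2) ✓
  (4,5) → (φ(4),φ(5)) = (2,6) ∈ E(G2) ✓
  (4,6) → (φ(4),φ(6)) = (2,5) ∈ E(G2) ✓
  (5,6) → (φ(5),φ(6)) = (5,6) ∈ E(G2) ✓
  (6,7) → (φ(6),φ(7)) = (0,5) ∈ E(G2) ✓
All 19 edges of G1 map to edges of G2, and |E(G1)| = |E(G2)| = 19, so φ is a bijection on edges as well as vertices. Hence G1 ≅ G2.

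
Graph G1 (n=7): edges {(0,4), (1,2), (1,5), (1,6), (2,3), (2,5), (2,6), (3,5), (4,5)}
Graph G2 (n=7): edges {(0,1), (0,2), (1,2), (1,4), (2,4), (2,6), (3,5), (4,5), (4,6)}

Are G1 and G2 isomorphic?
Yes, isomorphic

The graphs are isomorphic.
One valid mapping φ: V(G1) → V(G2): 0→3, 1→1, 2→2, 3→6, 4→5, 5→4, 6→0

Verify φ preserves adjacency — for each edge of G1, its image is an edge of G2:
  (0,4) → (φ(0),φ(4)) = (3,5) ∈ E(G2) ✓
  (1,2) → (φ(1),φ(2)) = (1,2) ∈ E(G2) ✓
  (1,5) → (φ(1),φ(5)) = (1,4) ∈ E(G2) ✓
  (1,6) → (φ(1),φ(6)) = (0,1) ∈ E(G2) ✓
  (2,3) → (φ(2),φ(3)) = (2,6) ∈ E(G2) ✓
  (2,5) → (φ(2),φ(5)) = (2,4) ∈ E(G2) ✓
  (2,6) → (φ(2),φ(6)) = (0,2) ∈ E(G2) ✓
  (3,5) → (φ(3),φ(5)) = (4,6) ∈ E(G2) ✓
  (4,5) → (φ(4),φ(5)) = (4,5) ∈ E(G2) ✓
All 9 edges of G1 map to edges of G2, and |E(G1)| = |E(G2)| = 9, so φ is a bijection on edges as well as vertices. Hence G1 ≅ G2.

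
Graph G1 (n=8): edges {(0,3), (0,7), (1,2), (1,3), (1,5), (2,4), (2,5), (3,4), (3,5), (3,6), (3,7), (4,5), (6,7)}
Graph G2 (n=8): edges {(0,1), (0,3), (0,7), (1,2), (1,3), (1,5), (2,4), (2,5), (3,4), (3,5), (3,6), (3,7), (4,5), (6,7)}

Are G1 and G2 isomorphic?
No, not isomorphic

The graphs are NOT isomorphic.

Counting edges: G1 has 13 edge(s); G2 has 14 edge(s).
Edge count is an isomorphism invariant (a bijection on vertices induces a bijection on edges), so differing edge counts rule out isomorphism.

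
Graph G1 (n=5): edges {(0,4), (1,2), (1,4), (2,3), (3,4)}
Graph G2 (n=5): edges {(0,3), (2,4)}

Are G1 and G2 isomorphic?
No, not isomorphic

The graphs are NOT isomorphic.

Degrees in G1: deg(0)=1, deg(1)=2, deg(2)=2, deg(3)=2, deg(4)=3.
Sorted degree sequence of G1: [3, 2, 2, 2, 1].
Degrees in G2: deg(0)=1, deg(1)=0, deg(2)=1, deg(3)=1, deg(4)=1.
Sorted degree sequence of G2: [1, 1, 1, 1, 0].
The (sorted) degree sequence is an isomorphism invariant, so since G1 and G2 have different degree sequences they cannot be isomorphic.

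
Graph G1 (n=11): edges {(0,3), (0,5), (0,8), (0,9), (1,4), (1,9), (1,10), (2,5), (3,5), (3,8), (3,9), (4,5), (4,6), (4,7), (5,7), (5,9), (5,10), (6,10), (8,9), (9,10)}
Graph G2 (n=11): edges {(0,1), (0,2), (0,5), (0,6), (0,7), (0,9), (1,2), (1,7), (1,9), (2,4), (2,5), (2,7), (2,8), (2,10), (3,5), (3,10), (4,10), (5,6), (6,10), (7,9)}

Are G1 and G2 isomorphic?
Yes, isomorphic

The graphs are isomorphic.
One valid mapping φ: V(G1) → V(G2): 0→1, 1→6, 2→8, 3→7, 4→10, 5→2, 6→3, 7→4, 8→9, 9→0, 10→5

Verify φ preserves adjacency — for each edge of G1, its image is an edge of G2:
  (0,3) → (φ(0),φ(3)) = (1,7) ∈ E(G2) ✓
  (0,5) → (φ(0),φ(5)) = (1,2) ∈ E(G2) ✓
  (0,8) → (φ(0),φ(8)) = (1,9) ∈ E(G2) ✓
  (0,9) → (φ(0),φ(9)) = (0,1) ∈ E(G2) ✓
  (1,4) → (φ(1),φ(4)) = (6,10) ∈ E(G2) ✓
  (1,9) → (φ(1),φ(9)) = (0,6) ∈ E(G2) ✓
  (1,10) → (φ(1),φ(10)) = (5,6) ∈ E(G2) ✓
  (2,5) → (φ(2),φ(5)) = (2,8) ∈ E(G2) ✓
  (3,5) → (φ(3),φ(5)) = (2,7) ∈ E(G2) ✓
  (3,8) → (φ(3),φ(8)) = (7,9) ∈ E(G2) ✓
  (3,9) → (φ(3),φ(9)) = (0,7) ∈ E(G2) ✓
  (4,5) → (φ(4),φ(5)) = (2,10) ∈ E(G2) ✓
  (4,6) → (φ(4),φ(6)) = (3,10) ∈ E(G2) ✓
  (4,7) → (φ(4),φ(7)) = (4,10) ∈ E(G2) ✓
  (5,7) → (φ(5),φ(7)) = (2,4) ∈ E(G2) ✓
  (5,9) → (φ(5),φ(9)) = (0,2) ∈ E(G2) ✓
  (5,10) → (φ(5),φ(10)) = (2,5) ∈ E(G2) ✓
  (6,10) → (φ(6),φ(10)) = (3,5) ∈ E(G2) ✓
  (8,9) → (φ(8),φ(9)) = (0,9) ∈ E(G2) ✓
  (9,10) → (φ(9),φ(10)) = (0,5) ∈ E(G2) ✓
All 20 edges of G1 map to edges of G2, and |E(G1)| = |E(G2)| = 20, so φ is a bijection on edges as well as vertices. Hence G1 ≅ G2.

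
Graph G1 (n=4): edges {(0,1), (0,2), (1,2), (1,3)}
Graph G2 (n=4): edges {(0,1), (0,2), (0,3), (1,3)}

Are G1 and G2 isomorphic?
Yes, isomorphic

The graphs are isomorphic.
One valid mapping φ: V(G1) → V(G2): 0→1, 1→0, 2→3, 3→2

Verify φ preserves adjacency — for each edge of G1, its image is an edge of G2:
  (0,1) → (φ(0),φ(1)) = (0,1) ∈ E(G2) ✓
  (0,2) → (φ(0),φ(2)) = (1,3) ∈ E(G2) ✓
  (1,2) → (φ(1),φ(2)) = (0,3) ∈ E(G2) ✓
  (1,3) → (φ(1),φ(3)) = (0,2) ∈ E(G2) ✓
All 4 edges of G1 map to edges of G2, and |E(G1)| = |E(G2)| = 4, so φ is a bijection on edges as well as vertices. Hence G1 ≅ G2.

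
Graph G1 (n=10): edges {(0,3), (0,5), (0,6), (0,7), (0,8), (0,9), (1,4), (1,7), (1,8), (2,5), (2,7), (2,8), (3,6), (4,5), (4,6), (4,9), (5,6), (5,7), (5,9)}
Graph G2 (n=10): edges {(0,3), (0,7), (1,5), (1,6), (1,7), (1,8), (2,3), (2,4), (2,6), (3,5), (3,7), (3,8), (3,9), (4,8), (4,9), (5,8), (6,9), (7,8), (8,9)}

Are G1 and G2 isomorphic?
Yes, isomorphic

The graphs are isomorphic.
One valid mapping φ: V(G1) → V(G2): 0→3, 1→6, 2→4, 3→0, 4→1, 5→8, 6→7, 7→9, 8→2, 9→5

Verify φ preserves adjacency — for each edge of G1, its image is an edge of G2:
  (0,3) → (φ(0),φ(3)) = (0,3) ∈ E(G2) ✓
  (0,5) → (φ(0),φ(5)) = (3,8) ∈ E(G2) ✓
  (0,6) → (φ(0),φ(6)) = (3,7) ∈ E(G2) ✓
  (0,7) → (φ(0),φ(7)) = (3,9) ∈ E(G2) ✓
  (0,8) → (φ(0),φ(8)) = (2,3) ∈ E(G2) ✓
  (0,9) → (φ(0),φ(9)) = (3,5) ∈ E(G2) ✓
  (1,4) → (φ(1),φ(4)) = (1,6) ∈ E(G2) ✓
  (1,7) → (φ(1),φ(7)) = (6,9) ∈ E(G2) ✓
  (1,8) → (φ(1),φ(8)) = (2,6) ∈ E(G2) ✓
  (2,5) → (φ(2),φ(5)) = (4,8) ∈ E(G2) ✓
  (2,7) → (φ(2),φ(7)) = (4,9) ∈ E(G2) ✓
  (2,8) → (φ(2),φ(8)) = (2,4) ∈ E(G2) ✓
  (3,6) → (φ(3),φ(6)) = (0,7) ∈ E(G2) ✓
  (4,5) → (φ(4),φ(5)) = (1,8) ∈ E(G2) ✓
  (4,6) → (φ(4),φ(6)) = (1,7) ∈ E(G2) ✓
  (4,9) → (φ(4),φ(9)) = (1,5) ∈ E(G2) ✓
  (5,6) → (φ(5),φ(6)) = (7,8) ∈ E(G2) ✓
  (5,7) → (φ(5),φ(7)) = (8,9) ∈ E(G2) ✓
  (5,9) → (φ(5),φ(9)) = (5,8) ∈ E(G2) ✓
All 19 edges of G1 map to edges of G2, and |E(G1)| = |E(G2)| = 19, so φ is a bijection on edges as well as vertices. Hence G1 ≅ G2.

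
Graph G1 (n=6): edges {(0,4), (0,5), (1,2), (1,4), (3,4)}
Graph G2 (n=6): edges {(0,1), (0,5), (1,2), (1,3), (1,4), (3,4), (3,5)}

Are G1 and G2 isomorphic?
No, not isomorphic

The graphs are NOT isomorphic.

Degrees in G1: deg(0)=2, deg(1)=2, deg(2)=1, deg(3)=1, deg(4)=3, deg(5)=1.
Sorted degree sequence of G1: [3, 2, 2, 1, 1, 1].
Degrees in G2: deg(0)=2, deg(1)=4, deg(2)=1, deg(3)=3, deg(4)=2, deg(5)=2.
Sorted degree sequence of G2: [4, 3, 2, 2, 2, 1].
The (sorted) degree sequence is an isomorphism invariant, so since G1 and G2 have different degree sequences they cannot be isomorphic.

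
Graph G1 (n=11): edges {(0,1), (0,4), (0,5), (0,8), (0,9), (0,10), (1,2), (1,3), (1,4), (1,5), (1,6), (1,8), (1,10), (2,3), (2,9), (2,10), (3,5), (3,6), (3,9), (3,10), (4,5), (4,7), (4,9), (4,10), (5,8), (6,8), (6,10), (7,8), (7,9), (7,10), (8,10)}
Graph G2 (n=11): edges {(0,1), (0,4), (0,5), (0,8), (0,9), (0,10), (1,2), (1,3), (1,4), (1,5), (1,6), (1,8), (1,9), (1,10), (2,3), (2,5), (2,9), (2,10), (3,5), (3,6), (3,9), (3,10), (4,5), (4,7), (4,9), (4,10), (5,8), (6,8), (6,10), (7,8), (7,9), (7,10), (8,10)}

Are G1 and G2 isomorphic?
No, not isomorphic

The graphs are NOT isomorphic.

Counting edges: G1 has 31 edge(s); G2 has 33 edge(s).
Edge count is an isomorphism invariant (a bijection on vertices induces a bijection on edges), so differing edge counts rule out isomorphism.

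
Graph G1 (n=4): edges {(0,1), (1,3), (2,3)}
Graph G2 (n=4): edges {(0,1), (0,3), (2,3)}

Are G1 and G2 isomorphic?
Yes, isomorphic

The graphs are isomorphic.
One valid mapping φ: V(G1) → V(G2): 0→2, 1→3, 2→1, 3→0

Verify φ preserves adjacency — for each edge of G1, its image is an edge of G2:
  (0,1) → (φ(0),φ(1)) = (2,3) ∈ E(G2) ✓
  (1,3) → (φ(1),φ(3)) = (0,3) ∈ E(G2) ✓
  (2,3) → (φ(2),φ(3)) = (0,1) ∈ E(G2) ✓
All 3 edges of G1 map to edges of G2, and |E(G1)| = |E(G2)| = 3, so φ is a bijection on edges as well as vertices. Hence G1 ≅ G2.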